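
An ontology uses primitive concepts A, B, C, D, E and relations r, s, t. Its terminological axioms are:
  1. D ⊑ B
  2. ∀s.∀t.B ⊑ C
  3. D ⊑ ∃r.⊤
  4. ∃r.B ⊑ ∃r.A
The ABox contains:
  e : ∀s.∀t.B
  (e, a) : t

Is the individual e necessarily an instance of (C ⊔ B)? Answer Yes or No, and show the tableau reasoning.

1. e : (C ⊔ B)?  L(e) = {∀s.∀t.B} ∪ {(¬C ⊓ ¬B)}
   clash {B, ¬B} at e — e ∈ (C ⊔ B)
2. Hence e : (C ⊔ B): entailed.

Yes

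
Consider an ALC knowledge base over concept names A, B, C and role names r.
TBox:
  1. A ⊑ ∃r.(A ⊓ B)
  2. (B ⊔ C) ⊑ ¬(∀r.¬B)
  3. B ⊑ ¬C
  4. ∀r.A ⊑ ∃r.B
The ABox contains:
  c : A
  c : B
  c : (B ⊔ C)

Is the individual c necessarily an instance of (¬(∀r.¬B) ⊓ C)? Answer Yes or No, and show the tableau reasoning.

No

1. c : (¬(∀r.¬B) ⊓ C)?  L(c) = {A, B, (B ⊔ C)} ∪ {(∀r.¬B ⊔ ¬C)}
   apply at c: A⊑∃r.(A ⊓ B); (B ⊔ C)⊑¬(∀r.¬B); B⊑¬C
   open: L(c) ⊇ {A, B, ¬C, ∃r.(A ⊓ B), ∃r.B} (+ ∃-successors) — c ∉ (¬(∀r.¬B) ⊓ C) possible
2. Hence c : (¬(∀r.¬B) ⊓ C): not entailed.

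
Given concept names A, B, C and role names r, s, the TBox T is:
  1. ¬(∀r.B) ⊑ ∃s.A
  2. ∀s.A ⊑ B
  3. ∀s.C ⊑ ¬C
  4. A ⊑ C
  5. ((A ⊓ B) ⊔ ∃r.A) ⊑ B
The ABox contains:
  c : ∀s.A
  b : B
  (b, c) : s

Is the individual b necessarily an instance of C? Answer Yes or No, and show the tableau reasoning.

1. b : C?  L(b) = {B} ∪ {¬C}
   open: L(b) ⊇ {B, ¬A, ¬C, ∀r.B} — b ∉ C possible
2. Hence b : C: not entailed.

No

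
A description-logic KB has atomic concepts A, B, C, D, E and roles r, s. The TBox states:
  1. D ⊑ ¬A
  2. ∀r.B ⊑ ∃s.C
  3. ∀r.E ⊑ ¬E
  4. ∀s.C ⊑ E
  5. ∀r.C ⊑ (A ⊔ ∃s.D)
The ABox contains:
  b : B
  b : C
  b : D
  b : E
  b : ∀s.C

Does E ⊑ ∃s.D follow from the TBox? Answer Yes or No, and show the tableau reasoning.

1. E ⊑ ∃s.D  ⇔  (E ⊓ ∀s.¬D) unsat w.r.t. T
   open: L(x₀) ⊇ {E, ¬D, ∀s.¬D, ∃r.¬B, ∃r.¬C, …} (+ ∃-successors)
2. Hence E ⊑ ∃s.D: not entailed.

No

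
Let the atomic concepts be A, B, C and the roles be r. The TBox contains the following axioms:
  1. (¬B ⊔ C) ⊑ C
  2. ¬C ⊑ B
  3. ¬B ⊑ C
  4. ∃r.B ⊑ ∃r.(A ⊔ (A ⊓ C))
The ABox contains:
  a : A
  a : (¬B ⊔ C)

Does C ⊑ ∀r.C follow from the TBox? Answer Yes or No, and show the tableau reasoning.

No

1. C ⊑ ∀r.C  ⇔  (C ⊓ ∃r.¬C) unsat w.r.t. T
   open: L(x₀) ⊇ {C, ∃r.(A ⊔ (A ⊓ C)), ∃r.¬C} (+ ∃-successors)
2. Hence C ⊑ ∀r.C: not entailed.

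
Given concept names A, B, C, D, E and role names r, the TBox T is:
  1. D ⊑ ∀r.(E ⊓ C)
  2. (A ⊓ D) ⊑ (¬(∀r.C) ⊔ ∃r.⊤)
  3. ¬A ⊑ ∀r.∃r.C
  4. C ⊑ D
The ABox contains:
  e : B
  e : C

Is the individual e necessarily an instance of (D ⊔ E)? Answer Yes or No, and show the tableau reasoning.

Yes

1. e : (D ⊔ E)?  L(e) = {B, C} ∪ {(¬D ⊓ ¬E)}
   clash {D, ¬D} at e — e ∈ (D ⊔ E)
2. Hence e : (D ⊔ E): entailed.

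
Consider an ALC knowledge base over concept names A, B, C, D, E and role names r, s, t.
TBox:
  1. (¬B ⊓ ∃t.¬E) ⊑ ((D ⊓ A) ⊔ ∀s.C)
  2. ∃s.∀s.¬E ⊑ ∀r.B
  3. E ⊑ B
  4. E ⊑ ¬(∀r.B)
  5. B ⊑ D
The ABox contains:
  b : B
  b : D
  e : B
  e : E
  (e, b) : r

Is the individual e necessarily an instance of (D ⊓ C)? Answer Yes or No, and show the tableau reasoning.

No

1. e : (D ⊓ C)?  L(e) = {B, E} ∪ {(¬D ⊔ ¬C)}
   apply at e: E⊑¬(∀r.B); B⊑D
   open: L(e) ⊇ {B, D, E, ¬C, ∀s.∃s.E, …} (+ ∃-successors) — e ∉ (D ⊓ C) possible
2. Hence e : (D ⊓ C): not entailed.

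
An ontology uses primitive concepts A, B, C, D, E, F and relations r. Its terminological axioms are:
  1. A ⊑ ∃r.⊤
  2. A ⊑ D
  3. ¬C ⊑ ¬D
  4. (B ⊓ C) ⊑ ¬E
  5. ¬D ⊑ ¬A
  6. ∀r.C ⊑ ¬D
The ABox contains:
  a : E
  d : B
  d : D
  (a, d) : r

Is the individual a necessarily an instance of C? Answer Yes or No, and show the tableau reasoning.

No

1. a : C?  L(a) = {E} ∪ {¬C}
   apply at a: ¬C⊑¬D
   open: L(a) ⊇ {E, ¬A, ¬C, ¬D} — a ∉ C possible
2. Hence a : C: not entailed.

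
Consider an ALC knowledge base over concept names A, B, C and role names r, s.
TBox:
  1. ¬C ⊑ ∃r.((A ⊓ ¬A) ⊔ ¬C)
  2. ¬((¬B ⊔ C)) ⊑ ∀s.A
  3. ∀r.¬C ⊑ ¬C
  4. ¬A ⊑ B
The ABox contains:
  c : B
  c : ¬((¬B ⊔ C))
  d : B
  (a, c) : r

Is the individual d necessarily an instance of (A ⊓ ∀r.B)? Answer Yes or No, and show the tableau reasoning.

No

1. d : (A ⊓ ∀r.B)?  L(d) = {B} ∪ {(¬A ⊔ ∃r.¬B)}
   open: L(d) ⊇ {B, C, ¬A, ∃r.C} (+ ∃-successors) — d ∉ (A ⊓ ∀r.B) possible
2. Hence d : (A ⊓ ∀r.B): not entailed.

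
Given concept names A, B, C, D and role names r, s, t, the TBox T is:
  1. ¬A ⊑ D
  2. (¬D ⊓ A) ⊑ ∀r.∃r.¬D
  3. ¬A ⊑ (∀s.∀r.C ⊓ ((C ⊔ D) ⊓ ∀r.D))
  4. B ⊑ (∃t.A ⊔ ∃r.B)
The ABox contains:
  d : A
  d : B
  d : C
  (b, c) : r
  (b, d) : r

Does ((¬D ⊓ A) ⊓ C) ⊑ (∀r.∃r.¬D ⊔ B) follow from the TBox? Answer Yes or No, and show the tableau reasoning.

1. ((¬D ⊓ A) ⊓ C) ⊑ (∀r.∃r.¬D ⊔ B)  ⇔  (((¬D ⊓ A) ⊓ C) ⊓ (∃r.∀r.D ⊓ ¬B)) unsat w.r.t. T
   all branches close; clash {D, ¬D} at an ∃-successor
2. Hence ((¬D ⊓ A) ⊓ C) ⊑ (∀r.∃r.¬D ⊔ B): entailed.

Yes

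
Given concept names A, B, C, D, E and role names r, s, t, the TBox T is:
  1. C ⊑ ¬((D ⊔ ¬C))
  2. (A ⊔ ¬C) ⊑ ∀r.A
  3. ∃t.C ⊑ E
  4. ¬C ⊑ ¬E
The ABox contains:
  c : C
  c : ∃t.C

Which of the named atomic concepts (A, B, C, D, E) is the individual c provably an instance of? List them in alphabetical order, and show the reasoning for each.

{C, E}

1. c : A?  L(c) = {C, ∃t.C} ∪ {¬A}
   apply at c: C⊑¬((D ⊔ ¬C)); ∃t.C⊑E
   open: L(c) ⊇ {C, E, ¬A, ¬D, ∃t.C} (+ ∃-successors) — c ∉ A possible
2. c : B?  L(c) = {C, ∃t.C} ∪ {¬B}
   apply at c: C⊑¬((D ⊔ ¬C)); ∃t.C⊑E
   open: L(c) ⊇ {C, E, ¬A, ¬B, ¬D, …} (+ ∃-successors) — c ∉ B possible
3. c : C?  L(c) = {C, ∃t.C} ∪ {¬C}
   clash {C, ¬C} at c — c ∈ C
4. c : D?  L(c) = {C, ∃t.C} ∪ {¬D}
   apply at c: C⊑¬((D ⊔ ¬C)); ∃t.C⊑E
   open: L(c) ⊇ {C, E, ¬A, ¬D, ∃t.C} (+ ∃-successors) — c ∉ D possible
5. c : E?  L(c) = {C, ∃t.C} ∪ {¬E}
   clash {E, ¬E} at c — c ∈ E
6. Entailed for c: {C, E}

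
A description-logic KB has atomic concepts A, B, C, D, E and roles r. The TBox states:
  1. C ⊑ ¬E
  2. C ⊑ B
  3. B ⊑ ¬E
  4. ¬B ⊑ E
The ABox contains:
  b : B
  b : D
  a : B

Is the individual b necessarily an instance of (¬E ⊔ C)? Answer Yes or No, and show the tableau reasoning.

Yes

1. b : (¬E ⊔ C)?  L(b) = {B, D} ∪ {(E ⊓ ¬C)}
   clash {E, ¬E} at b — b ∈ (¬E ⊔ C)
2. Hence b : (¬E ⊔ C): entailed.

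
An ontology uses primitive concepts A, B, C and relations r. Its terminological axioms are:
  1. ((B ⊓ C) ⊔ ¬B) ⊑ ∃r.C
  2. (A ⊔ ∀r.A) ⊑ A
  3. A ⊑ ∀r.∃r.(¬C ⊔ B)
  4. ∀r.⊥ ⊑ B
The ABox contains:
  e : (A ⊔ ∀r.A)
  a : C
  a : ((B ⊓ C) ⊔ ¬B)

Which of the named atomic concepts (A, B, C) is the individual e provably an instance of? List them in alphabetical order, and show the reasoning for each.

1. e : A?  L(e) = {(A ⊔ ∀r.A)} ∪ {¬A}
   clash {A, ¬A} at e — e ∈ A
2. e : B?  L(e) = {(A ⊔ ∀r.A)} ∪ {¬B}
   apply at e: (A ⊔ ∀r.A)⊑A
   open: L(e) ⊇ {A, ¬B, ∀r.∃r.(¬C ⊔ B), ∃r.C, ∃r.⊤} (+ ∃-successors) — e ∉ B possible
3. e : C?  L(e) = {(A ⊔ ∀r.A)} ∪ {¬C}
   apply at e: (A ⊔ ∀r.A)⊑A
   open: L(e) ⊇ {A, B, ¬C, ∀r.∃r.(¬C ⊔ B), ∃r.⊤} (+ ∃-successors) — e ∉ C possible
4. Entailed for e: {A}

{A}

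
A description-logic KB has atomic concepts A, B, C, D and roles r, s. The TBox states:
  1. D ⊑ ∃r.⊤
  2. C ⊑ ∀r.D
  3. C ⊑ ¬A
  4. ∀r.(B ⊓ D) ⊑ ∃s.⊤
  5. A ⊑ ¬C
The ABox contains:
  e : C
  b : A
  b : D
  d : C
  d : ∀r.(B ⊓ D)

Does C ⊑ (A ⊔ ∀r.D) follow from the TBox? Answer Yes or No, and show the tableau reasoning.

1. C ⊑ (A ⊔ ∀r.D)  ⇔  (C ⊓ (¬A ⊓ ∃r.¬D)) unsat w.r.t. T
   all branches close; clash {D, ¬D} at an ∃-successor
2. Hence C ⊑ (A ⊔ ∀r.D): entailed.

Yes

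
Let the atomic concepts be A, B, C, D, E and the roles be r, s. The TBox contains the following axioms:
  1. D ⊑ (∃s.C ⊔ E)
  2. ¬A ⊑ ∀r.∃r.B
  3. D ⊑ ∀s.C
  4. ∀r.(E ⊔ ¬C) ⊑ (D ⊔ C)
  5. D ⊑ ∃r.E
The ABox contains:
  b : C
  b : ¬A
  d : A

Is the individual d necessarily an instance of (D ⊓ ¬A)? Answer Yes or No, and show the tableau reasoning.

No

1. d : (D ⊓ ¬A)?  L(d) = {A} ∪ {(¬D ⊔ A)}
   open: L(d) ⊇ {A, ¬D, ∃r.(¬E ⊓ C)} (+ ∃-successors) — d ∉ (D ⊓ ¬A) possible
2. Hence d : (D ⊓ ¬A): not entailed.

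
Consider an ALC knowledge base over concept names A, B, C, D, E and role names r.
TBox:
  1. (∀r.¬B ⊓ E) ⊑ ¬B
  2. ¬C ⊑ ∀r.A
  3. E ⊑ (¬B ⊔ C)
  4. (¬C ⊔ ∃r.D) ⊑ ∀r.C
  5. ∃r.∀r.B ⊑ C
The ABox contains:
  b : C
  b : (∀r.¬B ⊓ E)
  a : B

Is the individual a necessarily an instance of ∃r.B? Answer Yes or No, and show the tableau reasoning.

No

1. a : ∃r.B?  L(a) = {B} ∪ {∀r.¬B}
   open: L(a) ⊇ {B, C, ¬E, ∀r.¬B, ∀r.¬D} — a ∉ ∃r.B possible
2. Hence a : ∃r.B: not entailed.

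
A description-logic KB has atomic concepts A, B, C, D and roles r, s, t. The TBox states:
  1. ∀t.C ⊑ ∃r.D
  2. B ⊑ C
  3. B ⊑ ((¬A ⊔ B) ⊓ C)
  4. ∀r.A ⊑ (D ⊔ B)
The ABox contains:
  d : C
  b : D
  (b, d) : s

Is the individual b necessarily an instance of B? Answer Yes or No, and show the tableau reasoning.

1. b : B?  L(b) = {D} ∪ {¬B}
   open: L(b) ⊇ {D, ¬B, ∃r.¬A, ∃t.¬C} (+ ∃-successors) — b ∉ B possible
2. Hence b : B: not entailed.

No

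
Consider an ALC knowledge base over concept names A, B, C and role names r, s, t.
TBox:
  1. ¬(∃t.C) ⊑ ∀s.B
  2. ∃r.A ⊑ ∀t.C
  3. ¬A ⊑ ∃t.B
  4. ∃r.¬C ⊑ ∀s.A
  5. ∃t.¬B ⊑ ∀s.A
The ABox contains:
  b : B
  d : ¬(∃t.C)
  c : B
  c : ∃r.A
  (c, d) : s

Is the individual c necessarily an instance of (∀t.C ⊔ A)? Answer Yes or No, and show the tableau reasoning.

1. c : (∀t.C ⊔ A)?  L(c) = {B, ∃r.A} ∪ {(∃t.¬C ⊓ ¬A)}
   clash {C, ¬C} at an ∃-successor — c ∈ (∀t.C ⊔ A)
2. Hence c : (∀t.C ⊔ A): entailed.

Yes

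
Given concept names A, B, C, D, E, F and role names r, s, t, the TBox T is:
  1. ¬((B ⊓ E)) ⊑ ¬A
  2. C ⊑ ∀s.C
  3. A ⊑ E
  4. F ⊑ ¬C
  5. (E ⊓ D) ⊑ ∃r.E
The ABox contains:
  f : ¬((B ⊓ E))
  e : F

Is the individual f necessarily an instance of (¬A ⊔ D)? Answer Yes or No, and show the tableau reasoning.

1. f : (¬A ⊔ D)?  L(f) = {¬((B ⊓ E))} ∪ {(A ⊓ ¬D)}
   clash {A, ¬A} at f — f ∈ (¬A ⊔ D)
2. Hence f : (¬A ⊔ D): entailed.

Yes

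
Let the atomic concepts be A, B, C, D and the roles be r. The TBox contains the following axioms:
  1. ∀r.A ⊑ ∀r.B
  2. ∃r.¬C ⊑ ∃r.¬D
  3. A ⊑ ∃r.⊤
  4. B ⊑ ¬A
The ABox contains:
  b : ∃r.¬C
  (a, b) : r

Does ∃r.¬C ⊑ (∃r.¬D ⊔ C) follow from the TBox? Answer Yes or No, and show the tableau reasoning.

1. ∃r.¬C ⊑ (∃r.¬D ⊔ C)  ⇔  (∃r.¬C ⊓ (∀r.D ⊓ ¬C)) unsat w.r.t. T
   all branches close; clash {D, ¬D} at an ∃-successor
2. Hence ∃r.¬C ⊑ (∃r.¬D ⊔ C): entailed.

Yes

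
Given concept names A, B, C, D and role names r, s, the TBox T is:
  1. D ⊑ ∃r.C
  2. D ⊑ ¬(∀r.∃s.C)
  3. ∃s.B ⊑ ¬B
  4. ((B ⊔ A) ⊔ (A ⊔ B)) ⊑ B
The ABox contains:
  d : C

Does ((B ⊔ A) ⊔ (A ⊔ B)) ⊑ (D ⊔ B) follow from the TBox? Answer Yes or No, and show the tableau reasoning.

Yes

1. ((B ⊔ A) ⊔ (A ⊔ B)) ⊑ (D ⊔ B)  ⇔  (((B ⊔ A) ⊔ (A ⊔ B)) ⊓ (¬D ⊓ ¬B)) unsat w.r.t. T
   all branches close; clash {B, ¬B} at x₀
2. Hence ((B ⊔ A) ⊔ (A ⊔ B)) ⊑ (D ⊔ B): entailed.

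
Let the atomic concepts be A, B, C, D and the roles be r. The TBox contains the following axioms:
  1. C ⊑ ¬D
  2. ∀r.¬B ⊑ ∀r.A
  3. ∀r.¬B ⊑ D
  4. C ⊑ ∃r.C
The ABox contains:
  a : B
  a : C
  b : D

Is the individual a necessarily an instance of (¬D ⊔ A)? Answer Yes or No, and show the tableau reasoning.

Yes

1. a : (¬D ⊔ A)?  L(a) = {B, C} ∪ {(D ⊓ ¬A)}
   clash {D, ¬D} at a — a ∈ (¬D ⊔ A)
2. Hence a : (¬D ⊔ A): entailed.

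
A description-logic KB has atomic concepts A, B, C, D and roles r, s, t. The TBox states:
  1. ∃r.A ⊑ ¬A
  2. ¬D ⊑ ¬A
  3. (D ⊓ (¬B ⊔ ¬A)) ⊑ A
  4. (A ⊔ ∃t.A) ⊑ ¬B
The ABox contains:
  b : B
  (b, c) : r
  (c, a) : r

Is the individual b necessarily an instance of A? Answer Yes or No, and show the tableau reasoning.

No

1. b : A?  L(b) = {B} ∪ {¬A}
   open: L(b) ⊇ {B, ¬A, ¬D, ∀t.¬A} — b ∉ A possible
2. Hence b : A: not entailed.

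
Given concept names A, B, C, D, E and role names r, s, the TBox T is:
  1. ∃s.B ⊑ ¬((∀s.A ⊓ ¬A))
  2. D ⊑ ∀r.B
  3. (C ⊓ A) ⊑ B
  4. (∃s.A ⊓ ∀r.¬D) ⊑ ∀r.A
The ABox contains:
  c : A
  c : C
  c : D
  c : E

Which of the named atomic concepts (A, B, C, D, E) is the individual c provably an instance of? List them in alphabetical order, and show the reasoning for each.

1. c : A?  L(c) = {A, C, D, E} ∪ {¬A}
   clash {A, ¬A} at c — c ∈ A
2. c : B?  L(c) = {A, C, D, E} ∪ {¬B}
   clash {B, ¬B} at c — c ∈ B
3. c : C?  L(c) = {A, C, D, E} ∪ {¬C}
   clash {C, ¬C} at c — c ∈ C
4. c : D?  L(c) = {A, C, D, E} ∪ {¬D}
   clash {D, ¬D} at c — c ∈ D
5. c : E?  L(c) = {A, C, D, E} ∪ {¬E}
   clash {E, ¬E} at c — c ∈ E
6. Entailed for c: {A, B, C, D, E}

{A, B, C, D, E}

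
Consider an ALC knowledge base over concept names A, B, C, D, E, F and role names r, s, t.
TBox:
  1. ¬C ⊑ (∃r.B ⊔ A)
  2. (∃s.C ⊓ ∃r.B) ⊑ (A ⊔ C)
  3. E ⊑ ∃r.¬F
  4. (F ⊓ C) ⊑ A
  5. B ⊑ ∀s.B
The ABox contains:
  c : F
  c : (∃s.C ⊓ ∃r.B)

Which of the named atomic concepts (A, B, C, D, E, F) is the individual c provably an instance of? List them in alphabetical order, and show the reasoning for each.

1. c : A?  L(c) = {F, (∃s.C ⊓ ∃r.B)} ∪ {¬A}
   clash {A, ¬A} at c — c ∈ A
2. c : B?  L(c) = {F, (∃s.C ⊓ ∃r.B)} ∪ {¬B}
   apply at c: (∃s.C ⊓ ∃r.B)⊑(A ⊔ C)
   open: L(c) ⊇ {A, F, ¬B, ¬C, ¬E, …} (+ ∃-successors) — c ∉ B possible
3. c : C?  L(c) = {F, (∃s.C ⊓ ∃r.B)} ∪ {¬C}
   apply at c: ¬C⊑(∃r.B ⊔ A); (∃s.C ⊓ ∃r.B)⊑(A ⊔ C)
   open: L(c) ⊇ {A, F, ¬B, ¬C, ¬E, …} (+ ∃-successors) — c ∉ C possible
4. c : D?  L(c) = {F, (∃s.C ⊓ ∃r.B)} ∪ {¬D}
   apply at c: (∃s.C ⊓ ∃r.B)⊑(A ⊔ C)
   open: L(c) ⊇ {A, F, ¬B, ¬C, ¬D, …} (+ ∃-successors) — c ∉ D possible
5. c : E?  L(c) = {F, (∃s.C ⊓ ∃r.B)} ∪ {¬E}
   apply at c: (∃s.C ⊓ ∃r.B)⊑(A ⊔ C)
   open: L(c) ⊇ {A, F, ¬B, ¬C, ¬E, …} (+ ∃-successors) — c ∉ E possible
6. c : F?  L(c) = {F, (∃s.C ⊓ ∃r.B)} ∪ {¬F}
   clash {F, ¬F} at c — c ∈ F
7. Entailed for c: {A, F}

{A, F}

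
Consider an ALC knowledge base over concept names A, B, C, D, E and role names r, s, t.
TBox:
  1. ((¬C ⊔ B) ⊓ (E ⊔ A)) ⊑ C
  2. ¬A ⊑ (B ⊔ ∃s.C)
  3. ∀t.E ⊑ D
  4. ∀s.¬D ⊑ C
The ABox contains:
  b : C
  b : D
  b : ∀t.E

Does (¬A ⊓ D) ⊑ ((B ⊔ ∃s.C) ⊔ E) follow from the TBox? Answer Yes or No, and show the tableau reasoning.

Yes

1. (¬A ⊓ D) ⊑ ((B ⊔ ∃s.C) ⊔ E)  ⇔  ((¬A ⊓ D) ⊓ ((¬B ⊓ ∀s.¬C) ⊓ ¬E)) unsat w.r.t. T
   all branches close; clash {C, ¬C} at an ∃-successor
2. Hence (¬A ⊓ D) ⊑ ((B ⊔ ∃s.C) ⊔ E): entailed.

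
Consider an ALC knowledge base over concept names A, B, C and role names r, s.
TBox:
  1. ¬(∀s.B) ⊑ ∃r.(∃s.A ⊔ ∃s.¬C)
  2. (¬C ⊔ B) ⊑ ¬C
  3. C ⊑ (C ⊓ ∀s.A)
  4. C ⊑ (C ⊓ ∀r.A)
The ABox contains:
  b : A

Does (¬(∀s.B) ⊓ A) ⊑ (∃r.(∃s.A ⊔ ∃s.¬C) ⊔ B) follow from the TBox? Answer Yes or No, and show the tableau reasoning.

Yes

1. (¬(∀s.B) ⊓ A) ⊑ (∃r.(∃s.A ⊔ ∃s.¬C) ⊔ B)  ⇔  ((∃s.¬B ⊓ A) ⊓ (∀r.(∀s.¬A ⊓ ∀s.C) ⊓ ¬B)) unsat w.r.t. T
   all branches close; clash {C, ¬C} at an ∃-successor
2. Hence (¬(∀s.B) ⊓ A) ⊑ (∃r.(∃s.A ⊔ ∃s.¬C) ⊔ B): entailed.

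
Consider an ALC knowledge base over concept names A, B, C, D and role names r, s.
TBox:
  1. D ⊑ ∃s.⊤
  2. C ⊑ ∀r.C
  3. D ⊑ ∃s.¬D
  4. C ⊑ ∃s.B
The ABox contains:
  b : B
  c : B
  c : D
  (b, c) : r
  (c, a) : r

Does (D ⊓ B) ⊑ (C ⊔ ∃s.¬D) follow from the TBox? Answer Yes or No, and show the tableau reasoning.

Yes

1. (D ⊓ B) ⊑ (C ⊔ ∃s.¬D)  ⇔  ((D ⊓ B) ⊓ (¬C ⊓ ∀s.D)) unsat w.r.t. T
   all branches close; clash {D, ¬D} at an ∃-successor
2. Hence (D ⊓ B) ⊑ (C ⊔ ∃s.¬D): entailed.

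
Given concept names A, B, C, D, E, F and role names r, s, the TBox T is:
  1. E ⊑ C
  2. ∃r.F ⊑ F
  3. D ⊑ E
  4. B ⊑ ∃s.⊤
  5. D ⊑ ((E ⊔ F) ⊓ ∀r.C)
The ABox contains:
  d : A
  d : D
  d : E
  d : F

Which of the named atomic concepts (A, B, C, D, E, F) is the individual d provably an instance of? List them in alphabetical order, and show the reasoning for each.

1. d : A?  L(d) = {A, D, E, F} ∪ {¬A}
   clash {A, ¬A} at d — d ∈ A
2. d : B?  L(d) = {A, D, E, F} ∪ {¬B}
   apply at d: E⊑C; D⊑((E ⊔ F) ⊓ ∀r.C)
   open: L(d) ⊇ {A, C, D, E, F, …} — d ∉ B possible
3. d : C?  L(d) = {A, D, E, F} ∪ {¬C}
   clash {C, ¬C} at d — d ∈ C
4. d : D?  L(d) = {A, D, E, F} ∪ {¬D}
   clash {D, ¬D} at d — d ∈ D
5. d : E?  L(d) = {A, D, E, F} ∪ {¬E}
   clash {E, ¬E} at d — d ∈ E
6. d : F?  L(d) = {A, D, E, F} ∪ {¬F}
   clash {F, ¬F} at d — d ∈ F
7. Entailed for d: {A, C, D, E, F}

{A, C, D, E, F}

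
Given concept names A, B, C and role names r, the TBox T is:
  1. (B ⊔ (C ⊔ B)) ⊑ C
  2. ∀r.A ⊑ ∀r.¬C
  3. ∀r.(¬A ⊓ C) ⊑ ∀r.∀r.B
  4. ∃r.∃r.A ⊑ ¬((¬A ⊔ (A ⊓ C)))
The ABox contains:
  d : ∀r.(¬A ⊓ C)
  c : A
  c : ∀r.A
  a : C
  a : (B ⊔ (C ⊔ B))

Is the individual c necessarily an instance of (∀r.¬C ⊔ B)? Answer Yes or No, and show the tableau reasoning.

Yes

1. c : (∀r.¬C ⊔ B)?  L(c) = {A, ∀r.A} ∪ {(∃r.C ⊓ ¬B)}
   clash {C, ¬C} at c — c ∈ (∀r.¬C ⊔ B)
2. Hence c : (∀r.¬C ⊔ B): entailed.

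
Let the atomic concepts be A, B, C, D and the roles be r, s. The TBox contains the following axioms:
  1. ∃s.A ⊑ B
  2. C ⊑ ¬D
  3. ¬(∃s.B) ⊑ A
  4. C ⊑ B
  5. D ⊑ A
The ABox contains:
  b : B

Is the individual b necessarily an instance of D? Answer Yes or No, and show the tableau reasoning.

1. b : D?  L(b) = {B} ∪ {¬D}
   open: L(b) ⊇ {B, ¬D, ∃s.B} (+ ∃-successors) — b ∉ D possible
2. Hence b : D: not entailed.

No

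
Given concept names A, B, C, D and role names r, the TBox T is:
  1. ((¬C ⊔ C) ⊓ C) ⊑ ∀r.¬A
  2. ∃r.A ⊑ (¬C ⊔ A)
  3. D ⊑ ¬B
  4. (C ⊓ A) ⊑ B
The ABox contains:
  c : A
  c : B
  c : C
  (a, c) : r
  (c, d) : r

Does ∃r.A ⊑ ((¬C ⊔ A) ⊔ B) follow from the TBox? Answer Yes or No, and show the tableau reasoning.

Yes

1. ∃r.A ⊑ ((¬C ⊔ A) ⊔ B)  ⇔  (∃r.A ⊓ ((C ⊓ ¬A) ⊓ ¬B)) unsat w.r.t. T
   all branches close; clash {B, ¬B} at x₀
2. Hence ∃r.A ⊑ ((¬C ⊔ A) ⊔ B): entailed.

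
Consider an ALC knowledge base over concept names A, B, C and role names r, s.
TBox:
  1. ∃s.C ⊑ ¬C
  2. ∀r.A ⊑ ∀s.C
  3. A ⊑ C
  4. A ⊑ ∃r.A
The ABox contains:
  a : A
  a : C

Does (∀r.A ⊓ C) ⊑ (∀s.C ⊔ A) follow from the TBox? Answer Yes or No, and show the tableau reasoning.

Yes

1. (∀r.A ⊓ C) ⊑ (∀s.C ⊔ A)  ⇔  ((∀r.A ⊓ C) ⊓ (∃s.¬C ⊓ ¬A)) unsat w.r.t. T
   all branches close; clash {C, ¬C} at x₀
2. Hence (∀r.A ⊓ C) ⊑ (∀s.C ⊔ A): entailed.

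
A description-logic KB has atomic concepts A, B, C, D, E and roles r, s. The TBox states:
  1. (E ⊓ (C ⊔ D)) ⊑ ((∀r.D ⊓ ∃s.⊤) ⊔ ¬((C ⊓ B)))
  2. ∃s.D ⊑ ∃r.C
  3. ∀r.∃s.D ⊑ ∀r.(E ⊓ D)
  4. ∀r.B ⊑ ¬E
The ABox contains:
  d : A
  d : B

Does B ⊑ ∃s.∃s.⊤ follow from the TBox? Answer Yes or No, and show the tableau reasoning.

No

1. B ⊑ ∃s.∃s.⊤  ⇔  (B ⊓ ∀s.∀s.⊥) unsat w.r.t. T
   open: L(x₀) ⊇ {B, ¬E, ∀s.¬D, ∀s.∀s.⊥, ∃r.¬B, …} (+ ∃-successors)
2. Hence B ⊑ ∃s.∃s.⊤: not entailed.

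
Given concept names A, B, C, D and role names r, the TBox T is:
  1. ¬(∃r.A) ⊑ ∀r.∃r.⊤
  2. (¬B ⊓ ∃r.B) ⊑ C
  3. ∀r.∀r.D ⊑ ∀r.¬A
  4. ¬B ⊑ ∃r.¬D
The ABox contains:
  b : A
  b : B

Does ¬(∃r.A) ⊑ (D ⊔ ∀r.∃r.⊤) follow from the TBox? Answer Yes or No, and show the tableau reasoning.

Yes

1. ¬(∃r.A) ⊑ (D ⊔ ∀r.∃r.⊤)  ⇔  (∀r.¬A ⊓ (¬D ⊓ ∃r.∀r.⊥)) unsat w.r.t. T
   all branches close; clash ⊥ at an ∃-successor
2. Hence ¬(∃r.A) ⊑ (D ⊔ ∀r.∃r.⊤): entailed.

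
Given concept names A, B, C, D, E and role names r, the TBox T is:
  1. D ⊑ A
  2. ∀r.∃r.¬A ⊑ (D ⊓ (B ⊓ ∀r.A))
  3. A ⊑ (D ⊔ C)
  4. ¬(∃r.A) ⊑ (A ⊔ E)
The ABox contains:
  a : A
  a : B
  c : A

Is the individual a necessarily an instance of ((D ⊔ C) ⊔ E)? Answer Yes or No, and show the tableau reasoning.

Yes

1. a : ((D ⊔ C) ⊔ E)?  L(a) = {A, B} ∪ {((¬D ⊓ ¬C) ⊓ ¬E)}
   clash {C, ¬C} at a — a ∈ ((D ⊔ C) ⊔ E)
2. Hence a : ((D ⊔ C) ⊔ E): entailed.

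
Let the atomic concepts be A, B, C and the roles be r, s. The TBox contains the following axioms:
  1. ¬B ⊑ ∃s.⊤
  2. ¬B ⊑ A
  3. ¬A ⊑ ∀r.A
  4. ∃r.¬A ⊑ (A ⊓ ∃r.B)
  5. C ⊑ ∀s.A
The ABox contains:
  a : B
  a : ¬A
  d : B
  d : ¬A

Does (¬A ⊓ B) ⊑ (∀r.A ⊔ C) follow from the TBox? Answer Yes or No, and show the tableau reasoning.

1. (¬A ⊓ B) ⊑ (∀r.A ⊔ C)  ⇔  ((¬A ⊓ B) ⊓ (∃r.¬A ⊓ ¬C)) unsat w.r.t. T
   all branches close; clash {A, ¬A} at an ∃-successor
2. Hence (¬A ⊓ B) ⊑ (∀r.A ⊔ C): entailed.

Yes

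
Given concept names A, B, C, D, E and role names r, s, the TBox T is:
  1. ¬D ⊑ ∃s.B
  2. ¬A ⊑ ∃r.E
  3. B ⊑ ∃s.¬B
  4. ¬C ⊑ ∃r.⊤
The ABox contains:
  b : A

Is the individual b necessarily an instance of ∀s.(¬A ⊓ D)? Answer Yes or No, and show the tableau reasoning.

No

1. b : ∀s.(¬A ⊓ D)?  L(b) = {A} ∪ {∃s.(A ⊔ ¬D)}
   open: L(b) ⊇ {A, C, D, ¬B, ∃s.(A ⊔ ¬D)} (+ ∃-successors) — b ∉ ∀s.(¬A ⊓ D) possible
2. Hence b : ∀s.(¬A ⊓ D): not entailed.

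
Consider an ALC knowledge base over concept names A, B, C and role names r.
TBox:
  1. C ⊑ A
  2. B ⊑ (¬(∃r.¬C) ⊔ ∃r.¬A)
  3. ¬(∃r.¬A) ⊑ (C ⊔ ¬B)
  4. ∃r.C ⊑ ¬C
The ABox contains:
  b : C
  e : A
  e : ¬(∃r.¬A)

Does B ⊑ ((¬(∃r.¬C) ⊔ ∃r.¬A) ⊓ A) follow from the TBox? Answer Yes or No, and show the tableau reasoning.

1. B ⊑ ((¬(∃r.¬C) ⊔ ∃r.¬A) ⊓ A)  ⇔  (B ⊓ ((∃r.¬C ⊓ ∀r.A) ⊔ ¬A)) unsat w.r.t. T
   apply at x₀: B⊑(¬(∃r.¬C) ⊔ ∃r.¬A)
   open: L(x₀) ⊇ {B, ¬A, ¬C, ∃r.¬A} (+ ∃-successors)
2. Hence B ⊑ ((¬(∃r.¬C) ⊔ ∃r.¬A) ⊓ A): not entailed.

No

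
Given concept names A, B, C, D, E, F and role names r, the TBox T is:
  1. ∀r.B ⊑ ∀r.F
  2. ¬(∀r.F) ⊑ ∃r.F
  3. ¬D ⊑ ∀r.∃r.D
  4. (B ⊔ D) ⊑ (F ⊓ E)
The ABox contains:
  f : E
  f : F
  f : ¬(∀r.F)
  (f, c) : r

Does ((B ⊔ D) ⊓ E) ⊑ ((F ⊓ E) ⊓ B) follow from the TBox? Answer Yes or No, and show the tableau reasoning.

1. ((B ⊔ D) ⊓ E) ⊑ ((F ⊓ E) ⊓ B)  ⇔  (((B ⊔ D) ⊓ E) ⊓ ((¬F ⊔ ¬E) ⊔ ¬B)) unsat w.r.t. T
   apply at x₀: (B ⊔ D)⊑(F ⊓ E)
   open: L(x₀) ⊇ {D, E, F, ¬B, ∀r.F}
2. Hence ((B ⊔ D) ⊓ E) ⊑ ((F ⊓ E) ⊓ B): not entailed.

No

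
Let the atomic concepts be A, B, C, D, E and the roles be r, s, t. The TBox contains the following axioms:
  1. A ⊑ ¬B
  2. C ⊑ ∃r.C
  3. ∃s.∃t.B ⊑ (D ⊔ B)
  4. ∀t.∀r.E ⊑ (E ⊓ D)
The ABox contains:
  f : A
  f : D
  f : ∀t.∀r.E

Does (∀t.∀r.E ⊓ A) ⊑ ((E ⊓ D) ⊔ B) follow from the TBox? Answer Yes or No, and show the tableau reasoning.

1. (∀t.∀r.E ⊓ A) ⊑ ((E ⊓ D) ⊔ B)  ⇔  ((∀t.∀r.E ⊓ A) ⊓ ((¬E ⊔ ¬D) ⊓ ¬B)) unsat w.r.t. T
   all branches close; clash {B, ¬B} at x₀
2. Hence (∀t.∀r.E ⊓ A) ⊑ ((E ⊓ D) ⊔ B): entailed.

Yes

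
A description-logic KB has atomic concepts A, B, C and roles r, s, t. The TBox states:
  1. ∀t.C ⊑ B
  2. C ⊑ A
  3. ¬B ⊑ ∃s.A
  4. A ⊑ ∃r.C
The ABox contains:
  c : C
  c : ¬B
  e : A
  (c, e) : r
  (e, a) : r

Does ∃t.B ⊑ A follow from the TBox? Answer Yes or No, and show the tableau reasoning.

No

1. ∃t.B ⊑ A  ⇔  (∃t.B ⊓ ¬A) unsat w.r.t. T
   open: L(x₀) ⊇ {B, ¬A, ¬C, ∃t.B} (+ ∃-successors)
2. Hence ∃t.B ⊑ A: not entailed.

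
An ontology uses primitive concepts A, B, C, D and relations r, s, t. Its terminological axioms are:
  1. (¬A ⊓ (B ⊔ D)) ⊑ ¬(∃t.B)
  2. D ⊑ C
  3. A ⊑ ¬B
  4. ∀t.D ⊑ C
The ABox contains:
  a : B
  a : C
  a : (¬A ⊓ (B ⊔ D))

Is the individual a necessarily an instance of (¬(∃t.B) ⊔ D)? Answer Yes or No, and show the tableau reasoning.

1. a : (¬(∃t.B) ⊔ D)?  L(a) = {B, C, (¬A ⊓ (B ⊔ D))} ∪ {(∃t.B ⊓ ¬D)}
   clash {B, ¬B} at an ∃-successor — a ∈ (¬(∃t.B) ⊔ D)
2. Hence a : (¬(∃t.B) ⊔ D): entailed.

Yes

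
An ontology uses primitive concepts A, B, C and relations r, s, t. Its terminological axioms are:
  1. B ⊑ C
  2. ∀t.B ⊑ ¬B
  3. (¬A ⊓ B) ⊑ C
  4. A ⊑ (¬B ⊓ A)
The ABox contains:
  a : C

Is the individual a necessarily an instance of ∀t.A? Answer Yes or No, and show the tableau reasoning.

No

1. a : ∀t.A?  L(a) = {C} ∪ {∃t.¬A}
   open: L(a) ⊇ {C, ¬A, ∃t.¬A, ∃t.¬B} (+ ∃-successors) — a ∉ ∀t.A possible
2. Hence a : ∀t.A: not entailed.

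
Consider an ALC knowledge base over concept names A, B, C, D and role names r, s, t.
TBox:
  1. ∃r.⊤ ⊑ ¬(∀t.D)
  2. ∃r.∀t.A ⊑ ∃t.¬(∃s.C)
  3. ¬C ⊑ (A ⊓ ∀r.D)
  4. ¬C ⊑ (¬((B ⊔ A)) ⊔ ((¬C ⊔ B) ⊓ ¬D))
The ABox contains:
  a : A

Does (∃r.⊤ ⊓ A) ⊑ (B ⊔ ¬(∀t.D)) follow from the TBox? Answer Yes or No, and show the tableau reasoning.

1. (∃r.⊤ ⊓ A) ⊑ (B ⊔ ¬(∀t.D))  ⇔  ((∃r.⊤ ⊓ A) ⊓ (¬B ⊓ ∀t.D)) unsat w.r.t. T
   all branches close; clash {B, ¬B} at x₀
2. Hence (∃r.⊤ ⊓ A) ⊑ (B ⊔ ¬(∀t.D)): entailed.

Yes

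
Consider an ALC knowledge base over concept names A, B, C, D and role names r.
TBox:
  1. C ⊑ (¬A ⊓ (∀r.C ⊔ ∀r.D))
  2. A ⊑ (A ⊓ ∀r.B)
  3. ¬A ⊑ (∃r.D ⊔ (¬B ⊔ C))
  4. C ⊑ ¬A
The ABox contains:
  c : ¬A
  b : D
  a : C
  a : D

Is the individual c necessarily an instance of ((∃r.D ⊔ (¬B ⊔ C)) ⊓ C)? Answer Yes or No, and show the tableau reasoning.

1. c : ((∃r.D ⊔ (¬B ⊔ C)) ⊓ C)?  L(c) = {¬A} ∪ {((∀r.¬D ⊓ (B ⊓ ¬C)) ⊔ ¬C)}
   apply at c: ¬A⊑(∃r.D ⊔ (¬B ⊔ C))
   open: L(c) ⊇ {¬A, ¬C, ∃r.D} (+ ∃-successors) — c ∉ ((∃r.D ⊔ (¬B ⊔ C)) ⊓ C) possible
2. Hence c : ((∃r.D ⊔ (¬B ⊔ C)) ⊓ C): not entailed.

No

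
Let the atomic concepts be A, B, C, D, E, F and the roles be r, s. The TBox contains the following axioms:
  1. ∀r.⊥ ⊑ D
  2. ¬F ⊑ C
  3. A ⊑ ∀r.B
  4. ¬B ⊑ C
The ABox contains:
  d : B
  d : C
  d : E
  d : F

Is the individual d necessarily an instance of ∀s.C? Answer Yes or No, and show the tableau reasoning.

No

1. d : ∀s.C?  L(d) = {B, C, E, F} ∪ {∃s.¬C}
   open: L(d) ⊇ {B, C, E, F, ¬A, …} (+ ∃-successors) — d ∉ ∀s.C possible
2. Hence d : ∀s.C: not entailed.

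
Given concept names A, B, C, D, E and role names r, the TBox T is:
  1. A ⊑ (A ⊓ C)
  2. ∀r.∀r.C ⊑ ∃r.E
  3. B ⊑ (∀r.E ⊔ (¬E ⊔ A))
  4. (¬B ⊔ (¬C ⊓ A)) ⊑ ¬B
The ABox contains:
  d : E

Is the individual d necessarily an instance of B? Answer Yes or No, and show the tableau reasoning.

1. d : B?  L(d) = {E} ∪ {¬B}
   open: L(d) ⊇ {E, ¬A, ¬B, ∃r.∃r.¬C} (+ ∃-successors) — d ∉ B possible
2. Hence d : B: not entailed.

No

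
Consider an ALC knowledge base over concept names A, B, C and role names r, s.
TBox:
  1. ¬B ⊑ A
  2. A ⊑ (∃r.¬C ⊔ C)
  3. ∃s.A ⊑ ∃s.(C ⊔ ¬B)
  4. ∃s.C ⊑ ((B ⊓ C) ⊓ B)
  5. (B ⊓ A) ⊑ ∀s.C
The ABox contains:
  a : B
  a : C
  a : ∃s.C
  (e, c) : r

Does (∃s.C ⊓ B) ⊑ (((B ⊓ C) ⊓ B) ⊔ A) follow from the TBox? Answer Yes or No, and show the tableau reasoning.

Yes

1. (∃s.C ⊓ B) ⊑ (((B ⊓ C) ⊓ B) ⊔ A)  ⇔  ((∃s.C ⊓ B) ⊓ (((¬B ⊔ ¬C) ⊔ ¬B) ⊓ ¬A)) unsat w.r.t. T
   all branches close; clash {B, ¬B} at x₀
2. Hence (∃s.C ⊓ B) ⊑ (((B ⊓ C) ⊓ B) ⊔ A): entailed.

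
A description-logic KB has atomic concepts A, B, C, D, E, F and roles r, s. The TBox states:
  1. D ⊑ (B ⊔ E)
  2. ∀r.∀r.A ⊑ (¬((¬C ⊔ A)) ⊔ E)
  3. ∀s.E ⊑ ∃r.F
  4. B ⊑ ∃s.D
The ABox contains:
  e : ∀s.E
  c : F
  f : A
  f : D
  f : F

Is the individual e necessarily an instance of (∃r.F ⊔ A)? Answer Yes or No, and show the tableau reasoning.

1. e : (∃r.F ⊔ A)?  L(e) = {∀s.E} ∪ {(∀r.¬F ⊓ ¬A)}
   clash {F, ¬F} at an ∃-successor — e ∈ (∃r.F ⊔ A)
2. Hence e : (∃r.F ⊔ A): entailed.

Yes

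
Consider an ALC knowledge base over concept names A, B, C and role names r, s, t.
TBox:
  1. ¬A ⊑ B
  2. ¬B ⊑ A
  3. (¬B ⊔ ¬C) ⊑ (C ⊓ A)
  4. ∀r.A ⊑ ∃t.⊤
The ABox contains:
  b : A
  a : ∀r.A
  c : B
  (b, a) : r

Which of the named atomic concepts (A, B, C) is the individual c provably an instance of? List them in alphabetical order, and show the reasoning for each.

{B, C}

1. c : A?  L(c) = {B} ∪ {¬A}
   open: L(c) ⊇ {B, C, ¬A, ∃r.¬A} (+ ∃-successors) — c ∉ A possible
2. c : B?  L(c) = {B} ∪ {¬B}
   clash {B, ¬B} at c — c ∈ B
3. c : C?  L(c) = {B} ∪ {¬C}
   clash {C, ¬C} at c — c ∈ C
4. Entailed for c: {B, C}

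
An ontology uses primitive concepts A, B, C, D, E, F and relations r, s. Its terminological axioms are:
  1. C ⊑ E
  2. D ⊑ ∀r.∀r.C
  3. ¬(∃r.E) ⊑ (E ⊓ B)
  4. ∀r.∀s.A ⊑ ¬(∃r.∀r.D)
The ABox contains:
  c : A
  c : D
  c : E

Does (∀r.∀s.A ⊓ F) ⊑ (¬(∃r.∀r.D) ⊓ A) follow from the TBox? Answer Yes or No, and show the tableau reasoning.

No

1. (∀r.∀s.A ⊓ F) ⊑ (¬(∃r.∀r.D) ⊓ A)  ⇔  ((∀r.∀s.A ⊓ F) ⊓ (∃r.∀r.D ⊔ ¬A)) unsat w.r.t. T
   apply at x₀: ∀r.∀s.A⊑¬(∃r.∀r.D)
   open: L(x₀) ⊇ {F, ¬A, ¬C, ¬D, ∀r.∀s.A, …} (+ ∃-successors)
2. Hence (∀r.∀s.A ⊓ F) ⊑ (¬(∃r.∀r.D) ⊓ A): not entailed.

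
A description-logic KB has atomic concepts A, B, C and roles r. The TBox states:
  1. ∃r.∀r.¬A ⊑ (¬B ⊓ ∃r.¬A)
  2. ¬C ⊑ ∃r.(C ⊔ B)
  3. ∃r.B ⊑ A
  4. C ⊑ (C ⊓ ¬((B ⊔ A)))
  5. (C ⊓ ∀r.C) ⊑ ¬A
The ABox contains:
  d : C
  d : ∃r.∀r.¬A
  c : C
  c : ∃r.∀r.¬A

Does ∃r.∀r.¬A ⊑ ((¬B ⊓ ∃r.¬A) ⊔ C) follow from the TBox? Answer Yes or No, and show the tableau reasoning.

1. ∃r.∀r.¬A ⊑ ((¬B ⊓ ∃r.¬A) ⊔ C)  ⇔  (∃r.∀r.¬A ⊓ ((B ⊔ ∀r.A) ⊓ ¬C)) unsat w.r.t. T
   all branches close; clash {A, ¬A} at x₀
2. Hence ∃r.∀r.¬A ⊑ ((¬B ⊓ ∃r.¬A) ⊔ C): entailed.

Yes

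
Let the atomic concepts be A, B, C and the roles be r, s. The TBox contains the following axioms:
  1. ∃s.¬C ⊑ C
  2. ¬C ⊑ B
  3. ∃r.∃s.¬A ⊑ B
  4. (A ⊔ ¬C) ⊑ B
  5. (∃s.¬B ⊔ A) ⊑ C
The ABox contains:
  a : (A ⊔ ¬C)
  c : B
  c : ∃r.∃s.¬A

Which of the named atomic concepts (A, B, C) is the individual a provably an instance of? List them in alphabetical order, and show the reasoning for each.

1. a : A?  L(a) = {(A ⊔ ¬C)} ∪ {¬A}
   apply at a: (A ⊔ ¬C)⊑B
   open: L(a) ⊇ {B, ¬A, ¬C, ∀s.B, ∀s.C} — a ∉ A possible
2. a : B?  L(a) = {(A ⊔ ¬C)} ∪ {¬B}
   clash {B, ¬B} at a — a ∈ B
3. a : C?  L(a) = {(A ⊔ ¬C)} ∪ {¬C}
   apply at a: ¬C⊑B; (A ⊔ ¬C)⊑B
   open: L(a) ⊇ {B, ¬A, ¬C, ∀s.B, ∀s.C} — a ∉ C possible
4. Entailed for a: {B}

{B}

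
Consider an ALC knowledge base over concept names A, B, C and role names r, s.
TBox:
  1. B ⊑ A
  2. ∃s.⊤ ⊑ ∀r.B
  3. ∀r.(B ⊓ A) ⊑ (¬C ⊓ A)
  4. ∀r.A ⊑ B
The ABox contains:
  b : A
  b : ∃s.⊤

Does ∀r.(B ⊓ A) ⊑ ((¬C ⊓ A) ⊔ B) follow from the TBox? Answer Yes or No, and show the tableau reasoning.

Yes

1. ∀r.(B ⊓ A) ⊑ ((¬C ⊓ A) ⊔ B)  ⇔  (∀r.(B ⊓ A) ⊓ ((C ⊔ ¬A) ⊓ ¬B)) unsat w.r.t. T
   all branches close; clash {B, ¬B} at x₀
2. Hence ∀r.(B ⊓ A) ⊑ ((¬C ⊓ A) ⊔ B): entailed.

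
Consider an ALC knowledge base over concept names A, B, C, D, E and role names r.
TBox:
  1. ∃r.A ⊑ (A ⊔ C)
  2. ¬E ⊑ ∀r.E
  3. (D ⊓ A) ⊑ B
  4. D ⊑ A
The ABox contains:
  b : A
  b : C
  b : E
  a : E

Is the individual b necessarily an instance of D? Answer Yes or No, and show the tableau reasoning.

1. b : D?  L(b) = {A, C, E} ∪ {¬D}
   open: L(b) ⊇ {A, C, E, ¬D, ∀r.¬A} — b ∉ D possible
2. Hence b : D: not entailed.

No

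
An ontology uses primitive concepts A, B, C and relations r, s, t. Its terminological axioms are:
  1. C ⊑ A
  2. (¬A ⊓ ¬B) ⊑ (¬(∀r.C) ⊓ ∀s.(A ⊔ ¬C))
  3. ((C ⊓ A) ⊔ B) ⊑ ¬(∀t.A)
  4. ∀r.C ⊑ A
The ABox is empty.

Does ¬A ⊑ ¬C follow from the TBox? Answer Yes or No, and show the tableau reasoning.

1. ¬A ⊑ ¬C  ⇔  (¬A ⊓ C) unsat w.r.t. T
   all branches close; clash {A, ¬A} at x₀
2. Hence ¬A ⊑ ¬C: entailed.

Yes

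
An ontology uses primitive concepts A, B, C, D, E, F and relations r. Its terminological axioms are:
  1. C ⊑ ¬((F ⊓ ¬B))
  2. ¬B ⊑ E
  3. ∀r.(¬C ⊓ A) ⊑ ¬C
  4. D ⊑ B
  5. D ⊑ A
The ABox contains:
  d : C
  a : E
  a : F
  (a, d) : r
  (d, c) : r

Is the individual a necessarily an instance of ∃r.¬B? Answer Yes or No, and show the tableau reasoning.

No

1. a : ∃r.¬B?  L(a) = {E, F} ∪ {∀r.B}
   open: L(a) ⊇ {E, F, ¬C, ¬D, ∀r.B} — a ∉ ∃r.¬B possible
2. Hence a : ∃r.¬B: not entailed.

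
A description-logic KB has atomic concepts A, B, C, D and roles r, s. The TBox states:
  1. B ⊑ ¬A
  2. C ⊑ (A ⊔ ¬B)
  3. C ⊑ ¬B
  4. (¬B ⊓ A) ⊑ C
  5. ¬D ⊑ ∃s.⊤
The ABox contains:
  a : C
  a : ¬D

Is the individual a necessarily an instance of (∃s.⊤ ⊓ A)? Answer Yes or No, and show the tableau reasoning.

1. a : (∃s.⊤ ⊓ A)?  L(a) = {C, ¬D} ∪ {(∀s.⊥ ⊔ ¬A)}
   apply at a: C⊑(A ⊔ ¬B); C⊑¬B; ¬D⊑∃s.⊤
   open: L(a) ⊇ {C, ¬A, ¬B, ¬D, ∃s.⊤} (+ ∃-successors) — a ∉ (∃s.⊤ ⊓ A) possible
2. Hence a : (∃s.⊤ ⊓ A): not entailed.

No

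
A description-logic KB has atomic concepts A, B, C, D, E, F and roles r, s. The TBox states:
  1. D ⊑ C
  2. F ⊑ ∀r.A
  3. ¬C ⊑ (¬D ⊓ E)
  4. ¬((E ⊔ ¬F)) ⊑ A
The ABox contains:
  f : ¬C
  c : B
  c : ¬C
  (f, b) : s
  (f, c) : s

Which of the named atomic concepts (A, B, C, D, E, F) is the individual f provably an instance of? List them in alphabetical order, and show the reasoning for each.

1. f : A?  L(f) = {¬C} ∪ {¬A}
   apply at f: ¬C⊑(¬D ⊓ E)
   open: L(f) ⊇ {E, ¬A, ¬C, ¬D, ¬F} — f ∉ A possible
2. f : B?  L(f) = {¬C} ∪ {¬B}
   apply at f: ¬C⊑(¬D ⊓ E)
   open: L(f) ⊇ {E, ¬B, ¬C, ¬D, ¬F} — f ∉ B possible
3. f : C?  L(f) = {¬C} ∪ {¬C}
   apply at f: ¬C⊑(¬D ⊓ E)
   open: L(f) ⊇ {E, ¬C, ¬D, ¬F} — f ∉ C possible
4. f : D?  L(f) = {¬C} ∪ {¬D}
   apply at f: ¬C⊑(¬D ⊓ E)
   open: L(f) ⊇ {E, ¬C, ¬D, ¬F} — f ∉ D possible
5. f : E?  L(f) = {¬C} ∪ {¬E}
   clash {C, ¬C} at f — f ∈ E
6. f : F?  L(f) = {¬C} ∪ {¬F}
   apply at f: ¬C⊑(¬D ⊓ E)
   open: L(f) ⊇ {E, ¬C, ¬D, ¬F} — f ∉ F possible
7. Entailed for f: {E}

{E}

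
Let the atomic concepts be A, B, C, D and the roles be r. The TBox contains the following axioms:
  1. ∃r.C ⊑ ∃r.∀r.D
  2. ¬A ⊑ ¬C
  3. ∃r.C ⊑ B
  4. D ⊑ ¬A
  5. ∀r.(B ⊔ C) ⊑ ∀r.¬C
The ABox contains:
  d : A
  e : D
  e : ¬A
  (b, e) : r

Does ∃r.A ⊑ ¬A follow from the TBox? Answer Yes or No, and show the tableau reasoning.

1. ∃r.A ⊑ ¬A  ⇔  (∃r.A ⊓ A) unsat w.r.t. T
   open: L(x₀) ⊇ {A, ¬D, ∀r.¬C, ∃r.A} (+ ∃-successors)
2. Hence ∃r.A ⊑ ¬A: not entailed.

No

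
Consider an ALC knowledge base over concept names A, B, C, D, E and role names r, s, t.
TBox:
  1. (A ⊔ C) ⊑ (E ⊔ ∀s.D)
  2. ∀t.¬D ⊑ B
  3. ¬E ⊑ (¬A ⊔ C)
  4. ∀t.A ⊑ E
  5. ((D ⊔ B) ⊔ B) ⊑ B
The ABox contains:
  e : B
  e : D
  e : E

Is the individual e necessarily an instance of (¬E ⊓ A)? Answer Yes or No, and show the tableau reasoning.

No

1. e : (¬E ⊓ A)?  L(e) = {B, D, E} ∪ {(E ⊔ ¬A)}
   open: L(e) ⊇ {B, D, E, ¬A, ¬C} — e ∉ (¬E ⊓ A) possible
2. Hence e : (¬E ⊓ A): not entailed.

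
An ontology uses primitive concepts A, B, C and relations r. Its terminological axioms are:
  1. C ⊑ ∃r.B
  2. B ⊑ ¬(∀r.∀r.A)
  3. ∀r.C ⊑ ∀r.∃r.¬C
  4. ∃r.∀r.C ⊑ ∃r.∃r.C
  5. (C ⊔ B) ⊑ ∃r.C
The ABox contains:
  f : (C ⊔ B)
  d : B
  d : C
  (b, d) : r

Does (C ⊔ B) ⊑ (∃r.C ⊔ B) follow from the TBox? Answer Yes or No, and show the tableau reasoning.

Yes

1. (C ⊔ B) ⊑ (∃r.C ⊔ B)  ⇔  ((C ⊔ B) ⊓ (∀r.¬C ⊓ ¬B)) unsat w.r.t. T
   all branches close; clash {B, ¬B} at x₀
2. Hence (C ⊔ B) ⊑ (∃r.C ⊔ B): entailed.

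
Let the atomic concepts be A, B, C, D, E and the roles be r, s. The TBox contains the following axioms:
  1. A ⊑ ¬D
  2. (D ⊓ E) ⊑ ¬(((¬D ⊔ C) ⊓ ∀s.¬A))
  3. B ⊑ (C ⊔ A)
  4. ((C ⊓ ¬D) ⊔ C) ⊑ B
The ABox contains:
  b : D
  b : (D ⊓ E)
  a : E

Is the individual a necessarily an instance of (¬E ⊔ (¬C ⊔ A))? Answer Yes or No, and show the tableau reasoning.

1. a : (¬E ⊔ (¬C ⊔ A))?  L(a) = {E} ∪ {(E ⊓ (C ⊓ ¬A))}
   open: L(a) ⊇ {B, C, E, ¬A, ¬D} — a ∉ (¬E ⊔ (¬C ⊔ A)) possible
2. Hence a : (¬E ⊔ (¬C ⊔ A)): not entailed.

No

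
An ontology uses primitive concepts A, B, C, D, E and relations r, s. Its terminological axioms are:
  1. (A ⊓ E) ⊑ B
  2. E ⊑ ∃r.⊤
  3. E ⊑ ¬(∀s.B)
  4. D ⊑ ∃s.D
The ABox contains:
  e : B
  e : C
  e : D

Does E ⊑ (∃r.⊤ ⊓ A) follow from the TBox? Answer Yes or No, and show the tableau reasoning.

1. E ⊑ (∃r.⊤ ⊓ A)  ⇔  (E ⊓ (∀r.⊥ ⊔ ¬A)) unsat w.r.t. T
   apply at x₀: E⊑∃r.⊤; E⊑¬(∀s.B)
   open: L(x₀) ⊇ {E, ¬A, ¬D, ∃r.⊤, ∃s.¬B} (+ ∃-successors)
2. Hence E ⊑ (∃r.⊤ ⊓ A): not entailed.

No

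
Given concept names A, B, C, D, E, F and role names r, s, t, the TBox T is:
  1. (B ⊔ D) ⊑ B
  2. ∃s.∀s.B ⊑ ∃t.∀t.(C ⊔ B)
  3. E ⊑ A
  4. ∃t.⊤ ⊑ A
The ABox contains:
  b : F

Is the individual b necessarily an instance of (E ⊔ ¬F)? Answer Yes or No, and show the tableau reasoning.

1. b : (E ⊔ ¬F)?  L(b) = {F} ∪ {(¬E ⊓ F)}
   open: L(b) ⊇ {F, ¬B, ¬D, ¬E, ∀s.∃s.¬B, …} — b ∉ (E ⊔ ¬F) possible
2. Hence b : (E ⊔ ¬F): not entailed.

No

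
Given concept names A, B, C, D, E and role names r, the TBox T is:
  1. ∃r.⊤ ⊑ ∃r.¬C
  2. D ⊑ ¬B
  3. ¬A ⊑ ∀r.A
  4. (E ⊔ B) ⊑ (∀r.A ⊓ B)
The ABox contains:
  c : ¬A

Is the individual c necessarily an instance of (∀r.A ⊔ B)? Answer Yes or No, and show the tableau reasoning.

1. c : (∀r.A ⊔ B)?  L(c) = {¬A} ∪ {(∃r.¬A ⊓ ¬B)}
   clash {B, ¬B} at c — c ∈ (∀r.A ⊔ B)
2. Hence c : (∀r.A ⊔ B): entailed.

Yes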